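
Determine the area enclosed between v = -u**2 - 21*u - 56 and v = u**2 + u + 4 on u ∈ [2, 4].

On [2, 4], (-u**2 - 21*u - 56) - (u**2 + u + 4) = -2*u**2 - 22*u - 60 is ≤ 0 throughout, so the area is a single integral of |-2*u**2 - 22*u - 60|.
∫[2,4] (-2*u**2 - 22*u - 60) du = -868/3; the area of that piece is 868/3.

868/3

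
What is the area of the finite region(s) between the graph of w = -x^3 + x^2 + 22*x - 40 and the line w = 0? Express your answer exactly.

The curve meets the x-axis where -x^3 + x^2 + 22*x - 40 = 0, i.e. -(x - 4)*(x - 2)*(x + 5) = 0, at x = -5, 2, 4.
On [-5, 2] the curve lies below the axis; ∫[-5,2] (-x^3 + x^2 + 22*x - 40) dx = -3773/12, giving area 3773/12.
On [2, 4] the curve lies above the axis; ∫[2,4] (-x^3 + x^2 + 22*x - 40) dx = 32/3, giving area 32/3.
Total area = 3773/12 + 32/3 = 3901/12.

3901/12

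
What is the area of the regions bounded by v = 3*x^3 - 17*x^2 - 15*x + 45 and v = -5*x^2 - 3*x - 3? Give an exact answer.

Set the curves equal: 3*x^3 - 17*x^2 - 15*x + 45 = -5*x^2 - 3*x - 3, so 3*x^3 - 12*x^2 - 12*x + 48 = 0, which factors as 3*(x - 4)*(x - 2)*(x + 2) = 0. The curves meet at x = -2, 2, 4.
On [-2, 2], v = 3*x^3 - 17*x^2 - 15*x + 45 is on top; that piece has area ∫[-2,2] (3*x^3 - 12*x^2 - 12*x + 48) dx = 128.
On [2, 4], v = -5*x^2 - 3*x - 3 is on top; that piece has area ∫[2,4] (-(3*x^3 - 12*x^2 - 12*x + 48)) dx = 20.
Total enclosed area = 128 + 20 = 148.

148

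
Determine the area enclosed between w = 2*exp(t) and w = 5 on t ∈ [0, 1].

The difference (2*exp(t)) - (5) = 2*exp(t) - 5 changes sign at t = log(5/2) inside [0, 1], so split the integral there.
∫[0,log(5/2)] (2*exp(t) - 5) dt = log(32/3125) + 3; the area of that piece is -3 + log(3125/32).
∫[log(5/2),1] (2*exp(t) - 5) dt = -10 - 5*log(2) + 2*exp(1) + 5*log(5).
Total area = (-3 + log(3125/32)) + (-10 - 5*log(2) + 2*exp(1) + 5*log(5)) = -13 - 10*log(2) + 2*exp(1) + 10*log(5).

-13 - 10*log(2) + 2*exp(1) + 10*log(5)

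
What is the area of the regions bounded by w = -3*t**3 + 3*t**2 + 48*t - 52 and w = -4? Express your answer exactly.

Set the curves equal: -3*t**3 + 3*t**2 + 48*t - 52 = -4, so -3*t**3 + 3*t**2 + 48*t - 48 = 0, which factors as -3*(t - 4)*(t - 1)*(t + 4) = 0. The curves meet at t = -4, 1, 4.
On [-4, 1], w = -4 is on top; that piece has area ∫[-4,1] (-(-3*t**3 + 3*t**2 + 48*t - 48)) dt = 1375/4.
On [1, 4], w = -3*t**3 + 3*t**2 + 48*t - 52 is on top; that piece has area ∫[1,4] (-3*t**3 + 3*t**2 + 48*t - 48) dt = 351/4.
Total enclosed area = 1375/4 + 351/4 = 863/2.

863/2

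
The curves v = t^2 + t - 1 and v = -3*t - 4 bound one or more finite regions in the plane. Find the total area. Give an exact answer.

Set the curves equal: t^2 + t - 1 = -3*t - 4, so t^2 + 4*t + 3 = 0, which factors as (t + 1)*(t + 3) = 0. The curves meet at t = -3, -1.
On [-3, -1], v = -3*t - 4 is on top; that piece has area ∫[-3,-1] (-(t^2 + 4*t + 3)) dt = 4/3.

4/3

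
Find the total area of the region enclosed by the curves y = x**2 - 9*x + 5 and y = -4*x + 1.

9/2

Set the curves equal: x**2 - 9*x + 5 = -4*x + 1, so x**2 - 5*x + 4 = 0, which factors as (x - 4)*(x - 1) = 0. The curves meet at x = 1, 4.
On [1, 4], y = -4*x + 1 is on top; that piece has area ∫[1,4] (-(x**2 - 5*x + 4)) dx = 9/2.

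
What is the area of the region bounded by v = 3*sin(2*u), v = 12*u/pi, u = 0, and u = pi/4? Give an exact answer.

On [0, pi/4], (3*sin(2*u)) - (12*u/pi) = -12*u/pi + 3*sin(2*u) is ≥ 0 throughout, so the area is a single integral of |-12*u/pi + 3*sin(2*u)|.
∫[0,pi/4] (-12*u/pi + 3*sin(2*u)) du = 3/2 - 3*pi/8.

3/2 - 3*pi/8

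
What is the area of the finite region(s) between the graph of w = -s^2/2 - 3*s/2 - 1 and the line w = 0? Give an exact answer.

1/12

The curve meets the s-axis where -s^2/2 - 3*s/2 - 1 = 0, i.e. -(s + 1)*(s + 2)/2 = 0, at s = -2, -1.
On [-2, -1] the curve lies above the axis; ∫[-2,-1] (-s^2/2 - 3*s/2 - 1) ds = 1/12, giving area 1/12.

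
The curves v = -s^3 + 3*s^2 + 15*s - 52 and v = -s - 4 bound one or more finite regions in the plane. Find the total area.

Set the curves equal: -s^3 + 3*s^2 + 15*s - 52 = -s - 4, so -s^3 + 3*s^2 + 16*s - 48 = 0, which factors as -(s - 4)*(s - 3)*(s + 4) = 0. The curves meet at s = -4, 3, 4.
On [-4, 3], v = -s - 4 is on top; that piece has area ∫[-4,3] (-(-s^3 + 3*s^2 + 16*s - 48)) ds = 1029/4.
On [3, 4], v = -s^3 + 3*s^2 + 15*s - 52 is on top; that piece has area ∫[3,4] (-s^3 + 3*s^2 + 16*s - 48) ds = 5/4.
Total enclosed area = 1029/4 + 5/4 = 517/2.

517/2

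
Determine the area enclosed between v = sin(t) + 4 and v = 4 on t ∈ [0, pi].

2

On [0, pi], (sin(t) + 4) - (4) = sin(t) is ≥ 0 throughout, so the area is a single integral of |sin(t)|.
∫[0,pi] (sin(t)) dt = 2.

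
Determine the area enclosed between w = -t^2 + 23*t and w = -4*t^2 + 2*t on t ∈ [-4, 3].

The difference (-t^2 + 23*t) - (-4*t^2 + 2*t) = 3*t^2 + 21*t changes sign at t = 0 inside [-4, 3], so split the integral there.
∫[-4,0] (3*t^2 + 21*t) dt = -104; the area of that piece is 104.
∫[0,3] (3*t^2 + 21*t) dt = 243/2.
Total area = 104 + 243/2 = 451/2.

451/2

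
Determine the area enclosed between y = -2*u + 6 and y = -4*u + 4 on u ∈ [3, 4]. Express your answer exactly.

On [3, 4], (-2*u + 6) - (-4*u + 4) = 2*u + 2 is ≥ 0 throughout, so the area is a single integral of |2*u + 2|.
∫[3,4] (2*u + 2) du = 9.

9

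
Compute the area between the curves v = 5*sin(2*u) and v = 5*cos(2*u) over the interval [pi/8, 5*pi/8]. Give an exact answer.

5*sqrt(2)

On [pi/8, 5*pi/8], (5*sin(2*u)) - (5*cos(2*u)) = 5*sin(2*u) - 5*cos(2*u) is ≥ 0 throughout, so the area is a single integral of |5*sin(2*u) - 5*cos(2*u)|.
∫[pi/8,5*pi/8] (5*sin(2*u) - 5*cos(2*u)) du = 5*sqrt(2).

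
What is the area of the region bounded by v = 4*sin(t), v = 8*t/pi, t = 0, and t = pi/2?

4 - pi

On [0, pi/2], (4*sin(t)) - (8*t/pi) = -8*t/pi + 4*sin(t) is ≥ 0 throughout, so the area is a single integral of |-8*t/pi + 4*sin(t)|.
∫[0,pi/2] (-8*t/pi + 4*sin(t)) dt = 4 - pi.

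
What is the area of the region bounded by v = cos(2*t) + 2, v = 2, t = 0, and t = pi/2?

The difference (cos(2*t) + 2) - (2) = cos(2*t) changes sign at t = pi/4 inside [0, pi/2], so split the integral there.
∫[0,pi/4] (cos(2*t)) dt = 1/2.
∫[pi/4,pi/2] (cos(2*t)) dt = -1/2; the area of that piece is 1/2.
Total area = 1/2 + 1/2 = 1.

1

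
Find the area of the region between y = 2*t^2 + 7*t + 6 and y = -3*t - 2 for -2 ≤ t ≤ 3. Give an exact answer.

93

The difference (2*t^2 + 7*t + 6) - (-3*t - 2) = 2*t^2 + 10*t + 8 changes sign at t = -1 inside [-2, 3], so split the integral there.
∫[-2,-1] (2*t^2 + 10*t + 8) dt = -7/3; the area of that piece is 7/3.
∫[-1,3] (2*t^2 + 10*t + 8) dt = 272/3.
Total area = 7/3 + 272/3 = 93.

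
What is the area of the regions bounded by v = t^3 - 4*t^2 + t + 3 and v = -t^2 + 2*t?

Set the curves equal: t^3 - 4*t^2 + t + 3 = -t^2 + 2*t, so t^3 - 3*t^2 - t + 3 = 0, which factors as (t - 3)*(t - 1)*(t + 1) = 0. The curves meet at t = -1, 1, 3.
On [-1, 1], v = t^3 - 4*t^2 + t + 3 is on top; that piece has area ∫[-1,1] (t^3 - 3*t^2 - t + 3) dt = 4.
On [1, 3], v = -t^2 + 2*t is on top; that piece has area ∫[1,3] (-(t^3 - 3*t^2 - t + 3)) dt = 4.
Total enclosed area = 4 + 4 = 8.

8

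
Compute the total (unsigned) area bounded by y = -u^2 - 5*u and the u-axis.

125/6

The curve meets the u-axis where -u^2 - 5*u = 0, i.e. -u*(u + 5) = 0, at u = -5, 0.
On [-5, 0] the curve lies above the axis; ∫[-5,0] (-u^2 - 5*u) du = 125/6, giving area 125/6.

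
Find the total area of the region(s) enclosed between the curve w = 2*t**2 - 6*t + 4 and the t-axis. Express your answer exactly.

The curve meets the t-axis where 2*t**2 - 6*t + 4 = 0, i.e. 2*(t - 2)*(t - 1) = 0, at t = 1, 2.
On [1, 2] the curve lies below the axis; ∫[1,2] (2*t**2 - 6*t + 4) dt = -1/3, giving area 1/3.

1/3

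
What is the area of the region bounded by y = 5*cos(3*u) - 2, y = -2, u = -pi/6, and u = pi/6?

On [-pi/6, pi/6], (5*cos(3*u) - 2) - (-2) = 5*cos(3*u) is ≥ 0 throughout, so the area is a single integral of |5*cos(3*u)|.
∫[-pi/6,pi/6] (5*cos(3*u)) du = 10/3.

10/3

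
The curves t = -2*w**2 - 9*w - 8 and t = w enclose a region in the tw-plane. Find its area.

Both boundary curves give t as a function of w, so integrate with respect to w. Setting them equal: -2*w**2 - 10*w - 8 = 0, i.e. -2*(w + 1)*(w + 4) = 0, so they meet at w = -4, -1.
For w in [-4, -1], t = -2*w**2 - 9*w - 8 is on the right; area = ∫[-4,-1] (-2*w**2 - 10*w - 8) dw = 9.

9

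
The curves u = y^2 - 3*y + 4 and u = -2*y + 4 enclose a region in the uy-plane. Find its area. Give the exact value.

Both boundary curves give u as a function of y, so integrate with respect to y. Setting them equal: y^2 - y = 0, i.e. y*(y - 1) = 0, so they meet at y = 0, 1.
For y in [0, 1], u = y^2 - 3*y + 4 is on the left; area = ∫[0,1] (-(y^2 - y)) dy = 1/6.

1/6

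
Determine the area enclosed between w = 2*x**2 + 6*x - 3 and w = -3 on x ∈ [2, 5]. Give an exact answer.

141

On [2, 5], (2*x**2 + 6*x - 3) - (-3) = 2*x**2 + 6*x is ≥ 0 throughout, so the area is a single integral of |2*x**2 + 6*x|.
∫[2,5] (2*x**2 + 6*x) dx = 141.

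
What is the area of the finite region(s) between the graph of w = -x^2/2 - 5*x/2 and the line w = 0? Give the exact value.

The curve meets the x-axis where -x^2/2 - 5*x/2 = 0, i.e. -x*(x + 5)/2 = 0, at x = -5, 0.
On [-5, 0] the curve lies above the axis; ∫[-5,0] (-x^2/2 - 5*x/2) dx = 125/12, giving area 125/12.

125/12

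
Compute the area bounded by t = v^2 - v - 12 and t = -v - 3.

36

Both boundary curves give t as a function of v, so integrate with respect to v. Setting them equal: v^2 - 9 = 0, i.e. (v - 3)*(v + 3) = 0, so they meet at v = -3, 3.
For v in [-3, 3], t = v^2 - v - 12 is on the left; area = ∫[-3,3] (-(v^2 - 9)) dv = 36.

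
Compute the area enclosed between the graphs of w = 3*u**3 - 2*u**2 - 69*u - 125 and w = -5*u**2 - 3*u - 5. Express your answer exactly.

3901/4

Set the curves equal: 3*u**3 - 2*u**2 - 69*u - 125 = -5*u**2 - 3*u - 5, so 3*u**3 + 3*u**2 - 66*u - 120 = 0, which factors as 3*(u - 5)*(u + 2)*(u + 4) = 0. The curves meet at u = -4, -2, 5.
On [-4, -2], w = 3*u**3 - 2*u**2 - 69*u - 125 is on top; that piece has area ∫[-4,-2] (3*u**3 + 3*u**2 - 66*u - 120) du = 32.
On [-2, 5], w = -5*u**2 - 3*u - 5 is on top; that piece has area ∫[-2,5] (-(3*u**3 + 3*u**2 - 66*u - 120)) du = 3773/4.
Total enclosed area = 32 + 3773/4 = 3901/4.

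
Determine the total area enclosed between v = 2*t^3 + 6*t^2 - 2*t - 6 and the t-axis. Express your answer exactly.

The curve meets the t-axis where 2*t^3 + 6*t^2 - 2*t - 6 = 0, i.e. 2*(t - 1)*(t + 1)*(t + 3) = 0, at t = -3, -1, 1.
On [-3, -1] the curve lies above the axis; ∫[-3,-1] (2*t^3 + 6*t^2 - 2*t - 6) dt = 8, giving area 8.
On [-1, 1] the curve lies below the axis; ∫[-1,1] (2*t^3 + 6*t^2 - 2*t - 6) dt = -8, giving area 8.
Total area = 8 + 8 = 16.

16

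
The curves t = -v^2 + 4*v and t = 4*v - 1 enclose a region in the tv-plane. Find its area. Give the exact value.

Both boundary curves give t as a function of v, so integrate with respect to v. Setting them equal: -v^2 + 1 = 0, i.e. -(v - 1)*(v + 1) = 0, so they meet at v = -1, 1.
For v in [-1, 1], t = -v^2 + 4*v is on the right; area = ∫[-1,1] (-v^2 + 1) dv = 4/3.

4/3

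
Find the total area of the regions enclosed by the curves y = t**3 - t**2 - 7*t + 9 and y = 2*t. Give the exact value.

148/3

Set the curves equal: t**3 - t**2 - 7*t + 9 = 2*t, so t**3 - t**2 - 9*t + 9 = 0, which factors as (t - 3)*(t - 1)*(t + 3) = 0. The curves meet at t = -3, 1, 3.
On [-3, 1], y = t**3 - t**2 - 7*t + 9 is on top; that piece has area ∫[-3,1] (t**3 - t**2 - 9*t + 9) dt = 128/3.
On [1, 3], y = 2*t is on top; that piece has area ∫[1,3] (-(t**3 - t**2 - 9*t + 9)) dt = 20/3.
Total enclosed area = 128/3 + 20/3 = 148/3.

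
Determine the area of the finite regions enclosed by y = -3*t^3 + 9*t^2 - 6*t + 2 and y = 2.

Set the curves equal: -3*t^3 + 9*t^2 - 6*t + 2 = 2, so -3*t^3 + 9*t^2 - 6*t = 0, which factors as -3*t*(t - 2)*(t - 1) = 0. The curves meet at t = 0, 1, 2.
On [0, 1], y = 2 is on top; that piece has area ∫[0,1] (-(-3*t^3 + 9*t^2 - 6*t)) dt = 3/4.
On [1, 2], y = -3*t^3 + 9*t^2 - 6*t + 2 is on top; that piece has area ∫[1,2] (-3*t^3 + 9*t^2 - 6*t) dt = 3/4.
Total enclosed area = 3/4 + 3/4 = 3/2.

3/2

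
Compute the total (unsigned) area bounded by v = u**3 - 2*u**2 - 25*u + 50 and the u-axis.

2459/6

The curve meets the u-axis where u**3 - 2*u**2 - 25*u + 50 = 0, i.e. (u - 5)*(u - 2)*(u + 5) = 0, at u = -5, 2, 5.
On [-5, 2] the curve lies above the axis; ∫[-5,2] (u**3 - 2*u**2 - 25*u + 50) du = 4459/12, giving area 4459/12.
On [2, 5] the curve lies below the axis; ∫[2,5] (u**3 - 2*u**2 - 25*u + 50) du = -153/4, giving area 153/4.
Total area = 4459/12 + 153/4 = 2459/6.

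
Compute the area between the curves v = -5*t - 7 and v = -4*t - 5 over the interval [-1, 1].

On [-1, 1], (-5*t - 7) - (-4*t - 5) = -t - 2 is ≤ 0 throughout, so the area is a single integral of |-t - 2|.
∫[-1,1] (-t - 2) dt = -4; the area of that piece is 4.

4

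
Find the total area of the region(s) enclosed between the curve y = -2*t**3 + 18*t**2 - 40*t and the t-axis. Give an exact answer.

131/2

The curve meets the t-axis where -2*t**3 + 18*t**2 - 40*t = 0, i.e. -2*t*(t - 5)*(t - 4) = 0, at t = 0, 4, 5.
On [0, 4] the curve lies below the axis; ∫[0,4] (-2*t**3 + 18*t**2 - 40*t) dt = -64, giving area 64.
On [4, 5] the curve lies above the axis; ∫[4,5] (-2*t**3 + 18*t**2 - 40*t) dt = 3/2, giving area 3/2.
Total area = 64 + 3/2 = 131/2.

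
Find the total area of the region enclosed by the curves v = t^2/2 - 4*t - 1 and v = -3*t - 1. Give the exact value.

2/3

Set the curves equal: t^2/2 - 4*t - 1 = -3*t - 1, so t^2/2 - t = 0, which factors as t*(t - 2)/2 = 0. The curves meet at t = 0, 2.
On [0, 2], v = -3*t - 1 is on top; that piece has area ∫[0,2] (-(t^2/2 - t)) dt = 2/3.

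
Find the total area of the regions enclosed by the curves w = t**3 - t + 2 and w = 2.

1/2

Set the curves equal: t**3 - t + 2 = 2, so t**3 - t = 0, which factors as t*(t - 1)*(t + 1) = 0. The curves meet at t = -1, 0, 1.
On [-1, 0], w = t**3 - t + 2 is on top; that piece has area ∫[-1,0] (t**3 - t) dt = 1/4.
On [0, 1], w = 2 is on top; that piece has area ∫[0,1] (-(t**3 - t)) dt = 1/4.
Total enclosed area = 1/4 + 1/4 = 1/2.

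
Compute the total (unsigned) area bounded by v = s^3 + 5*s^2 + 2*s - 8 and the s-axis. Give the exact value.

The curve meets the s-axis where s^3 + 5*s^2 + 2*s - 8 = 0, i.e. (s - 1)*(s + 2)*(s + 4) = 0, at s = -4, -2, 1.
On [-4, -2] the curve lies above the axis; ∫[-4,-2] (s^3 + 5*s^2 + 2*s - 8) ds = 16/3, giving area 16/3.
On [-2, 1] the curve lies below the axis; ∫[-2,1] (s^3 + 5*s^2 + 2*s - 8) ds = -63/4, giving area 63/4.
Total area = 16/3 + 63/4 = 253/12.

253/12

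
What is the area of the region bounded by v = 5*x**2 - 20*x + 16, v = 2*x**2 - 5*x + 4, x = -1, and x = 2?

59/2

The difference (5*x**2 - 20*x + 16) - (2*x**2 - 5*x + 4) = 3*x**2 - 15*x + 12 changes sign at x = 1 inside [-1, 2], so split the integral there.
∫[-1,1] (3*x**2 - 15*x + 12) dx = 26.
∫[1,2] (3*x**2 - 15*x + 12) dx = -7/2; the area of that piece is 7/2.
Total area = 26 + 7/2 = 59/2.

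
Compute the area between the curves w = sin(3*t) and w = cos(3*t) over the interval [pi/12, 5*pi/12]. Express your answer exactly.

2*sqrt(2)/3

On [pi/12, 5*pi/12], (sin(3*t)) - (cos(3*t)) = sin(3*t) - cos(3*t) is ≥ 0 throughout, so the area is a single integral of |sin(3*t) - cos(3*t)|.
∫[pi/12,5*pi/12] (sin(3*t) - cos(3*t)) dt = 2*sqrt(2)/3.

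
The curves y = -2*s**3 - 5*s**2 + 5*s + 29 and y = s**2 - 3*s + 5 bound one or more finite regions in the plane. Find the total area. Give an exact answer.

131/2

Set the curves equal: -2*s**3 - 5*s**2 + 5*s + 29 = s**2 - 3*s + 5, so -2*s**3 - 6*s**2 + 8*s + 24 = 0, which factors as -2*(s - 2)*(s + 2)*(s + 3) = 0. The curves meet at s = -3, -2, 2.
On [-3, -2], y = s**2 - 3*s + 5 is on top; that piece has area ∫[-3,-2] (-(-2*s**3 - 6*s**2 + 8*s + 24)) ds = 3/2.
On [-2, 2], y = -2*s**3 - 5*s**2 + 5*s + 29 is on top; that piece has area ∫[-2,2] (-2*s**3 - 6*s**2 + 8*s + 24) ds = 64.
Total enclosed area = 3/2 + 64 = 131/2.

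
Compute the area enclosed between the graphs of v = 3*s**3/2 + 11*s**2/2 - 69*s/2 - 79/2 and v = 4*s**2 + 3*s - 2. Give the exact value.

506

Set the curves equal: 3*s**3/2 + 11*s**2/2 - 69*s/2 - 79/2 = 4*s**2 + 3*s - 2, so 3*s**3/2 + 3*s**2/2 - 75*s/2 - 75/2 = 0, which factors as 3*(s - 5)*(s + 1)*(s + 5)/2 = 0. The curves meet at s = -5, -1, 5.
On [-5, -1], v = 3*s**3/2 + 11*s**2/2 - 69*s/2 - 79/2 is on top; that piece has area ∫[-5,-1] (3*s**3/2 + 3*s**2/2 - 75*s/2 - 75/2) ds = 128.
On [-1, 5], v = 4*s**2 + 3*s - 2 is on top; that piece has area ∫[-1,5] (-(3*s**3/2 + 3*s**2/2 - 75*s/2 - 75/2)) ds = 378.
Total enclosed area = 128 + 378 = 506.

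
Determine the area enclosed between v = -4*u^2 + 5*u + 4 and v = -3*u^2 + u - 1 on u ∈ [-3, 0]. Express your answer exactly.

52/3

The difference (-4*u^2 + 5*u + 4) - (-3*u^2 + u - 1) = -u^2 + 4*u + 5 changes sign at u = -1 inside [-3, 0], so split the integral there.
∫[-3,-1] (-u^2 + 4*u + 5) du = -44/3; the area of that piece is 44/3.
∫[-1,0] (-u^2 + 4*u + 5) du = 8/3.
Total area = 44/3 + 8/3 = 52/3.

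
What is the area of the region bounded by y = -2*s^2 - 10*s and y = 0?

125/3

Set the curves equal: -2*s^2 - 10*s = 0, so -2*s^2 - 10*s = 0, which factors as -2*s*(s + 5) = 0. The curves meet at s = -5, 0.
On [-5, 0], y = -2*s^2 - 10*s is on top; that piece has area ∫[-5,0] (-2*s^2 - 10*s) ds = 125/3.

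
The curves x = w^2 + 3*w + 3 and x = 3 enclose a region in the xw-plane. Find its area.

Both boundary curves give x as a function of w, so integrate with respect to w. Setting them equal: w^2 + 3*w = 0, i.e. w*(w + 3) = 0, so they meet at w = -3, 0.
For w in [-3, 0], x = w^2 + 3*w + 3 is on the left; area = ∫[-3,0] (-(w^2 + 3*w)) dw = 9/2.

9/2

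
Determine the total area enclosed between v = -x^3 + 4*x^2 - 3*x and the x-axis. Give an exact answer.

37/12

The curve meets the x-axis where -x^3 + 4*x^2 - 3*x = 0, i.e. -x*(x - 3)*(x - 1) = 0, at x = 0, 1, 3.
On [0, 1] the curve lies below the axis; ∫[0,1] (-x^3 + 4*x^2 - 3*x) dx = -5/12, giving area 5/12.
On [1, 3] the curve lies above the axis; ∫[1,3] (-x^3 + 4*x^2 - 3*x) dx = 8/3, giving area 8/3.
Total area = 5/12 + 8/3 = 37/12.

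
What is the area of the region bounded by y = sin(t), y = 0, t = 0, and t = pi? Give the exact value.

On [0, pi], (sin(t)) - (0) = sin(t) is ≥ 0 throughout, so the area is a single integral of |sin(t)|.
∫[0,pi] (sin(t)) dt = 2.

2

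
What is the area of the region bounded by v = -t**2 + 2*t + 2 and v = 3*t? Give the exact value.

9/2

Set the curves equal: -t**2 + 2*t + 2 = 3*t, so -t**2 - t + 2 = 0, which factors as -(t - 1)*(t + 2) = 0. The curves meet at t = -2, 1.
On [-2, 1], v = -t**2 + 2*t + 2 is on top; that piece has area ∫[-2,1] (-t**2 - t + 2) dt = 9/2.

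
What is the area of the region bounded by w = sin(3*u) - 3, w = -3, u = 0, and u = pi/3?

On [0, pi/3], (sin(3*u) - 3) - (-3) = sin(3*u) is ≥ 0 throughout, so the area is a single integral of |sin(3*u)|.
∫[0,pi/3] (sin(3*u)) du = 2/3.

2/3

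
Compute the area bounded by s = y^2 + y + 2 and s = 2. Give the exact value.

1/6

Both boundary curves give s as a function of y, so integrate with respect to y. Setting them equal: y^2 + y = 0, i.e. y*(y + 1) = 0, so they meet at y = -1, 0.
For y in [-1, 0], s = y^2 + y + 2 is on the left; area = ∫[-1,0] (-(y^2 + y)) dy = 1/6.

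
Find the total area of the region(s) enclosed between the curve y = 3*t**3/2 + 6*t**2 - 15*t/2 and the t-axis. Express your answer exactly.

443/4

The curve meets the t-axis where 3*t**3/2 + 6*t**2 - 15*t/2 = 0, i.e. 3*t*(t - 1)*(t + 5)/2 = 0, at t = -5, 0, 1.
On [-5, 0] the curve lies above the axis; ∫[-5,0] (3*t**3/2 + 6*t**2 - 15*t/2) dt = 875/8, giving area 875/8.
On [0, 1] the curve lies below the axis; ∫[0,1] (3*t**3/2 + 6*t**2 - 15*t/2) dt = -11/8, giving area 11/8.
Total area = 875/8 + 11/8 = 443/4.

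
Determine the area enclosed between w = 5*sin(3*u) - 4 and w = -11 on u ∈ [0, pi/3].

On [0, pi/3], (5*sin(3*u) - 4) - (-11) = 5*sin(3*u) + 7 is ≥ 0 throughout, so the area is a single integral of |5*sin(3*u) + 7|.
∫[0,pi/3] (5*sin(3*u) + 7) du = 10/3 + 7*pi/3.

10/3 + 7*pi/3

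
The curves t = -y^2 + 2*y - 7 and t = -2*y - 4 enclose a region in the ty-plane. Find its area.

Both boundary curves give t as a function of y, so integrate with respect to y. Setting them equal: -y^2 + 4*y - 3 = 0, i.e. -(y - 3)*(y - 1) = 0, so they meet at y = 1, 3.
For y in [1, 3], t = -y^2 + 2*y - 7 is on the right; area = ∫[1,3] (-y^2 + 4*y - 3) dy = 4/3.

4/3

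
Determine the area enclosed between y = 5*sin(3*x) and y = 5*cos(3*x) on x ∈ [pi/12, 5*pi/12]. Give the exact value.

On [pi/12, 5*pi/12], (5*sin(3*x)) - (5*cos(3*x)) = 5*sin(3*x) - 5*cos(3*x) is ≥ 0 throughout, so the area is a single integral of |5*sin(3*x) - 5*cos(3*x)|.
∫[pi/12,5*pi/12] (5*sin(3*x) - 5*cos(3*x)) dx = 10*sqrt(2)/3.

10*sqrt(2)/3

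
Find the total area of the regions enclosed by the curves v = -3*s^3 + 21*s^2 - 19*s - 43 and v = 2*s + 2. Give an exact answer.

148

Set the curves equal: -3*s^3 + 21*s^2 - 19*s - 43 = 2*s + 2, so -3*s^3 + 21*s^2 - 21*s - 45 = 0, which factors as -3*(s - 5)*(s - 3)*(s + 1) = 0. The curves meet at s = -1, 3, 5.
On [-1, 3], v = 2*s + 2 is on top; that piece has area ∫[-1,3] (-(-3*s^3 + 21*s^2 - 21*s - 45)) ds = 128.
On [3, 5], v = -3*s^3 + 21*s^2 - 19*s - 43 is on top; that piece has area ∫[3,5] (-3*s^3 + 21*s^2 - 21*s - 45) ds = 20.
Total enclosed area = 128 + 20 = 148.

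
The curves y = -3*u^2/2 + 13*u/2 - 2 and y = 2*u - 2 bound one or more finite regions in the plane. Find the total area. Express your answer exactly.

Set the curves equal: -3*u^2/2 + 13*u/2 - 2 = 2*u - 2, so -3*u^2/2 + 9*u/2 = 0, which factors as -3*u*(u - 3)/2 = 0. The curves meet at u = 0, 3.
On [0, 3], y = -3*u^2/2 + 13*u/2 - 2 is on top; that piece has area ∫[0,3] (-3*u^2/2 + 9*u/2) du = 27/4.

27/4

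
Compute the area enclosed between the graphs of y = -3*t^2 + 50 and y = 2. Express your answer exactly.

256

Set the curves equal: -3*t^2 + 50 = 2, so -3*t^2 + 48 = 0, which factors as -3*(t - 4)*(t + 4) = 0. The curves meet at t = -4, 4.
On [-4, 4], y = -3*t^2 + 50 is on top; that piece has area ∫[-4,4] (-3*t^2 + 48) dt = 256.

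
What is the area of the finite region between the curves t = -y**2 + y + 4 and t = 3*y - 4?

Both boundary curves give t as a function of y, so integrate with respect to y. Setting them equal: -y**2 - 2*y + 8 = 0, i.e. -(y - 2)*(y + 4) = 0, so they meet at y = -4, 2.
For y in [-4, 2], t = -y**2 + y + 4 is on the right; area = ∫[-4,2] (-y**2 - 2*y + 8) dy = 36.

36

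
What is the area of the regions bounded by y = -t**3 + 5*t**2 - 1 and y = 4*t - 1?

71/6

Set the curves equal: -t**3 + 5*t**2 - 1 = 4*t - 1, so -t**3 + 5*t**2 - 4*t = 0, which factors as -t*(t - 4)*(t - 1) = 0. The curves meet at t = 0, 1, 4.
On [0, 1], y = 4*t - 1 is on top; that piece has area ∫[0,1] (-(-t**3 + 5*t**2 - 4*t)) dt = 7/12.
On [1, 4], y = -t**3 + 5*t**2 - 1 is on top; that piece has area ∫[1,4] (-t**3 + 5*t**2 - 4*t) dt = 45/4.
Total enclosed area = 7/12 + 45/4 = 71/6.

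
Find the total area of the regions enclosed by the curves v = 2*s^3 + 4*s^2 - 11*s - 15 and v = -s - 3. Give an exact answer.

253/6

Set the curves equal: 2*s^3 + 4*s^2 - 11*s - 15 = -s - 3, so 2*s^3 + 4*s^2 - 10*s - 12 = 0, which factors as 2*(s - 2)*(s + 1)*(s + 3) = 0. The curves meet at s = -3, -1, 2.
On [-3, -1], v = 2*s^3 + 4*s^2 - 11*s - 15 is on top; that piece has area ∫[-3,-1] (2*s^3 + 4*s^2 - 10*s - 12) ds = 32/3.
On [-1, 2], v = -s - 3 is on top; that piece has area ∫[-1,2] (-(2*s^3 + 4*s^2 - 10*s - 12)) ds = 63/2.
Total enclosed area = 32/3 + 63/2 = 253/6.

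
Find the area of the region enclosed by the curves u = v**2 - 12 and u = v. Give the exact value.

Both boundary curves give u as a function of v, so integrate with respect to v. Setting them equal: v**2 - v - 12 = 0, i.e. (v - 4)*(v + 3) = 0, so they meet at v = -3, 4.
For v in [-3, 4], u = v**2 - 12 is on the left; area = ∫[-3,4] (-(v**2 - v - 12)) dv = 343/6.

343/6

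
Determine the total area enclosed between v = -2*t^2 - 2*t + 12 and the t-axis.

The curve meets the t-axis where -2*t^2 - 2*t + 12 = 0, i.e. -2*(t - 2)*(t + 3) = 0, at t = -3, 2.
On [-3, 2] the curve lies above the axis; ∫[-3,2] (-2*t^2 - 2*t + 12) dt = 125/3, giving area 125/3.

125/3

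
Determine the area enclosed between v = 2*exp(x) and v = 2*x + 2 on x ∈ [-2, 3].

-15 - 2*exp(-2) + 2*exp(3)

On [-2, 3], (2*exp(x)) - (2*x + 2) = -2*x + 2*exp(x) - 2 is ≥ 0 throughout, so the area is a single integral of |-2*x + 2*exp(x) - 2|.
∫[-2,3] (-2*x + 2*exp(x) - 2) dx = -15 - 2*exp(-2) + 2*exp(3).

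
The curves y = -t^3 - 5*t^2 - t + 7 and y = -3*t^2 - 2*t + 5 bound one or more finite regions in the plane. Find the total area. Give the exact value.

Set the curves equal: -t^3 - 5*t^2 - t + 7 = -3*t^2 - 2*t + 5, so -t^3 - 2*t^2 + t + 2 = 0, which factors as -(t - 1)*(t + 1)*(t + 2) = 0. The curves meet at t = -2, -1, 1.
On [-2, -1], y = -3*t^2 - 2*t + 5 is on top; that piece has area ∫[-2,-1] (-(-t^3 - 2*t^2 + t + 2)) dt = 5/12.
On [-1, 1], y = -t^3 - 5*t^2 - t + 7 is on top; that piece has area ∫[-1,1] (-t^3 - 2*t^2 + t + 2) dt = 8/3.
Total enclosed area = 5/12 + 8/3 = 37/12.

37/12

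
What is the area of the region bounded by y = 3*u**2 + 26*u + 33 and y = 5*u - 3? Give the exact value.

Set the curves equal: 3*u**2 + 26*u + 33 = 5*u - 3, so 3*u**2 + 21*u + 36 = 0, which factors as 3*(u + 3)*(u + 4) = 0. The curves meet at u = -4, -3.
On [-4, -3], y = 5*u - 3 is on top; that piece has area ∫[-4,-3] (-(3*u**2 + 21*u + 36)) du = 1/2.

1/2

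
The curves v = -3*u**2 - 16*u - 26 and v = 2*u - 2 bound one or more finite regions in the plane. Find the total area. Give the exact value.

Set the curves equal: -3*u**2 - 16*u - 26 = 2*u - 2, so -3*u**2 - 18*u - 24 = 0, which factors as -3*(u + 2)*(u + 4) = 0. The curves meet at u = -4, -2.
On [-4, -2], v = -3*u**2 - 16*u - 26 is on top; that piece has area ∫[-4,-2] (-3*u**2 - 18*u - 24) du = 4.

4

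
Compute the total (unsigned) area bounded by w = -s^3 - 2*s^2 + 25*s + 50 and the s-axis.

The curve meets the s-axis where -s^3 - 2*s^2 + 25*s + 50 = 0, i.e. -(s - 5)*(s + 2)*(s + 5) = 0, at s = -5, -2, 5.
On [-5, -2] the curve lies below the axis; ∫[-5,-2] (-s^3 - 2*s^2 + 25*s + 50) ds = -153/4, giving area 153/4.
On [-2, 5] the curve lies above the axis; ∫[-2,5] (-s^3 - 2*s^2 + 25*s + 50) ds = 4459/12, giving area 4459/12.
Total area = 153/4 + 4459/12 = 2459/6.

2459/6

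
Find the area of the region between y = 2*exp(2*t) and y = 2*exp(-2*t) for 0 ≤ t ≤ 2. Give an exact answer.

-2 + exp(-4) + exp(4)

On [0, 2], (2*exp(2*t)) - (2*exp(-2*t)) = 2*exp(2*t) - 2*exp(-2*t) is ≥ 0 throughout, so the area is a single integral of |2*exp(2*t) - 2*exp(-2*t)|.
∫[0,2] (2*exp(2*t) - 2*exp(-2*t)) dt = -2 + exp(-4) + exp(4).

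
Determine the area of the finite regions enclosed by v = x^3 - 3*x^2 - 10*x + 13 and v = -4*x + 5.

81/2

Set the curves equal: x^3 - 3*x^2 - 10*x + 13 = -4*x + 5, so x^3 - 3*x^2 - 6*x + 8 = 0, which factors as (x - 4)*(x - 1)*(x + 2) = 0. The curves meet at x = -2, 1, 4.
On [-2, 1], v = x^3 - 3*x^2 - 10*x + 13 is on top; that piece has area ∫[-2,1] (x^3 - 3*x^2 - 6*x + 8) dx = 81/4.
On [1, 4], v = -4*x + 5 is on top; that piece has area ∫[1,4] (-(x^3 - 3*x^2 - 6*x + 8)) dx = 81/4.
Total enclosed area = 81/4 + 81/4 = 81/2.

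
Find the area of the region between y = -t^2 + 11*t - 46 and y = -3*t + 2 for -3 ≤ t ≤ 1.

On [-3, 1], (-t^2 + 11*t - 46) - (-3*t + 2) = -t^2 + 14*t - 48 is ≤ 0 throughout, so the area is a single integral of |-t^2 + 14*t - 48|.
∫[-3,1] (-t^2 + 14*t - 48) dt = -772/3; the area of that piece is 772/3.

772/3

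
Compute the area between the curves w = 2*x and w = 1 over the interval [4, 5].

8

On [4, 5], (2*x) - (1) = 2*x - 1 is ≥ 0 throughout, so the area is a single integral of |2*x - 1|.
∫[4,5] (2*x - 1) dx = 8.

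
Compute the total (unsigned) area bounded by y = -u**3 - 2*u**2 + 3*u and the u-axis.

The curve meets the u-axis where -u**3 - 2*u**2 + 3*u = 0, i.e. -u*(u - 1)*(u + 3) = 0, at u = -3, 0, 1.
On [-3, 0] the curve lies below the axis; ∫[-3,0] (-u**3 - 2*u**2 + 3*u) du = -45/4, giving area 45/4.
On [0, 1] the curve lies above the axis; ∫[0,1] (-u**3 - 2*u**2 + 3*u) du = 7/12, giving area 7/12.
Total area = 45/4 + 7/12 = 71/6.

71/6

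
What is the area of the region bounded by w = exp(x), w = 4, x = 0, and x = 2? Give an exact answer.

-15 + exp(2) + 16*log(2)

The difference (exp(x)) - (4) = exp(x) - 4 changes sign at x = log(4) inside [0, 2], so split the integral there.
∫[0,log(4)] (exp(x) - 4) dx = 3 - log(256); the area of that piece is -3 + log(256).
∫[log(4),2] (exp(x) - 4) dx = -12 + 8*log(2) + exp(2).
Total area = (-3 + log(256)) + (-12 + 8*log(2) + exp(2)) = -15 + exp(2) + 16*log(2).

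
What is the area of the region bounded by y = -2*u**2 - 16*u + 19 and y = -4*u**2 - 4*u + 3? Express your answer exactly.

Set the curves equal: -2*u**2 - 16*u + 19 = -4*u**2 - 4*u + 3, so 2*u**2 - 12*u + 16 = 0, which factors as 2*(u - 4)*(u - 2) = 0. The curves meet at u = 2, 4.
On [2, 4], y = -4*u**2 - 4*u + 3 is on top; that piece has area ∫[2,4] (-(2*u**2 - 12*u + 16)) du = 8/3.

8/3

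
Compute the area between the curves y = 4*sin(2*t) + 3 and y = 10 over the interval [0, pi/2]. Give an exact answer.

On [0, pi/2], (4*sin(2*t) + 3) - (10) = 4*sin(2*t) - 7 is ≤ 0 throughout, so the area is a single integral of |4*sin(2*t) - 7|.
∫[0,pi/2] (4*sin(2*t) - 7) dt = 4 - 7*pi/2; the area of that piece is -4 + 7*pi/2.

-4 + 7*pi/2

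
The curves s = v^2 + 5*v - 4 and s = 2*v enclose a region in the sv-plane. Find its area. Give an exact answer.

125/6

Both boundary curves give s as a function of v, so integrate with respect to v. Setting them equal: v^2 + 3*v - 4 = 0, i.e. (v - 1)*(v + 4) = 0, so they meet at v = -4, 1.
For v in [-4, 1], s = v^2 + 5*v - 4 is on the left; area = ∫[-4,1] (-(v^2 + 3*v - 4)) dv = 125/6.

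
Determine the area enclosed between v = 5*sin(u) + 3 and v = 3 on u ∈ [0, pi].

On [0, pi], (5*sin(u) + 3) - (3) = 5*sin(u) is ≥ 0 throughout, so the area is a single integral of |5*sin(u)|.
∫[0,pi] (5*sin(u)) du = 10.

10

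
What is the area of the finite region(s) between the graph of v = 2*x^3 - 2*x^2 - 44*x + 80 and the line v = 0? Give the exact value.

The curve meets the x-axis where 2*x^3 - 2*x^2 - 44*x + 80 = 0, i.e. 2*(x - 4)*(x - 2)*(x + 5) = 0, at x = -5, 2, 4.
On [-5, 2] the curve lies above the axis; ∫[-5,2] (2*x^3 - 2*x^2 - 44*x + 80) dx = 3773/6, giving area 3773/6.
On [2, 4] the curve lies below the axis; ∫[2,4] (2*x^3 - 2*x^2 - 44*x + 80) dx = -64/3, giving area 64/3.
Total area = 3773/6 + 64/3 = 3901/6.

3901/6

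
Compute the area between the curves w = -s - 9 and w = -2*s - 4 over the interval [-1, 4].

On [-1, 4], (-s - 9) - (-2*s - 4) = s - 5 is ≤ 0 throughout, so the area is a single integral of |s - 5|.
∫[-1,4] (s - 5) ds = -35/2; the area of that piece is 35/2.

35/2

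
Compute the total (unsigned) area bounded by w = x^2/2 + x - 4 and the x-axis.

18

The curve meets the x-axis where x^2/2 + x - 4 = 0, i.e. (x - 2)*(x + 4)/2 = 0, at x = -4, 2.
On [-4, 2] the curve lies below the axis; ∫[-4,2] (x^2/2 + x - 4) dx = -18, giving area 18.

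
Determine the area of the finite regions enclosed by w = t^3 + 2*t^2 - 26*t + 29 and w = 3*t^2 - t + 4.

Set the curves equal: t^3 + 2*t^2 - 26*t + 29 = 3*t^2 - t + 4, so t^3 - t^2 - 25*t + 25 = 0, which factors as (t - 5)*(t - 1)*(t + 5) = 0. The curves meet at t = -5, 1, 5.
On [-5, 1], w = t^3 + 2*t^2 - 26*t + 29 is on top; that piece has area ∫[-5,1] (t^3 - t^2 - 25*t + 25) dt = 252.
On [1, 5], w = 3*t^2 - t + 4 is on top; that piece has area ∫[1,5] (-(t^3 - t^2 - 25*t + 25)) dt = 256/3.
Total enclosed area = 252 + 256/3 = 1012/3.

1012/3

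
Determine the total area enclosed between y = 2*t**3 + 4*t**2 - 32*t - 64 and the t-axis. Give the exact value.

1136/3

The curve meets the t-axis where 2*t**3 + 4*t**2 - 32*t - 64 = 0, i.e. 2*(t - 4)*(t + 2)*(t + 4) = 0, at t = -4, -2, 4.
On [-4, -2] the curve lies above the axis; ∫[-4,-2] (2*t**3 + 4*t**2 - 32*t - 64) dt = 56/3, giving area 56/3.
On [-2, 4] the curve lies below the axis; ∫[-2,4] (2*t**3 + 4*t**2 - 32*t - 64) dt = -360, giving area 360.
Total area = 56/3 + 360 = 1136/3.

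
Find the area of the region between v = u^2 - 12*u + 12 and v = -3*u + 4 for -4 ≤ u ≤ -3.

311/6

On [-4, -3], (u^2 - 12*u + 12) - (-3*u + 4) = u^2 - 9*u + 8 is ≥ 0 throughout, so the area is a single integral of |u^2 - 9*u + 8|.
∫[-4,-3] (u^2 - 9*u + 8) du = 311/6.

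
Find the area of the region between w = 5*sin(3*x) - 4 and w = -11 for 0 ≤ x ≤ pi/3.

On [0, pi/3], (5*sin(3*x) - 4) - (-11) = 5*sin(3*x) + 7 is ≥ 0 throughout, so the area is a single integral of |5*sin(3*x) + 7|.
∫[0,pi/3] (5*sin(3*x) + 7) dx = 10/3 + 7*pi/3.

10/3 + 7*pi/3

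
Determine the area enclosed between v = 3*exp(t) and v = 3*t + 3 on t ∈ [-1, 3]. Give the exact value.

On [-1, 3], (3*exp(t)) - (3*t + 3) = -3*t + 3*exp(t) - 3 is ≥ 0 throughout, so the area is a single integral of |-3*t + 3*exp(t) - 3|.
∫[-1,3] (-3*t + 3*exp(t) - 3) dt = -24 - 3*exp(-1) + 3*exp(3).

-24 - 3*exp(-1) + 3*exp(3)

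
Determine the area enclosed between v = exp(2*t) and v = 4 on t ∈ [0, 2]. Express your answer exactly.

The difference (exp(2*t)) - (4) = exp(2*t) - 4 changes sign at t = log(2) inside [0, 2], so split the integral there.
∫[0,log(2)] (exp(2*t) - 4) dt = 3/2 - log(16); the area of that piece is -3/2 + log(16).
∫[log(2),2] (exp(2*t) - 4) dt = -10 + 4*log(2) + exp(4)/2.
Total area = (-3/2 + log(16)) + (-10 + 4*log(2) + exp(4)/2) = -23/2 + 8*log(2) + exp(4)/2.

-23/2 + 8*log(2) + exp(4)/2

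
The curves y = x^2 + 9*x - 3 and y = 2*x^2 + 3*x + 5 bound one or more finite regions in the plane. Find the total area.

Set the curves equal: x^2 + 9*x - 3 = 2*x^2 + 3*x + 5, so -x^2 + 6*x - 8 = 0, which factors as -(x - 4)*(x - 2) = 0. The curves meet at x = 2, 4.
On [2, 4], y = x^2 + 9*x - 3 is on top; that piece has area ∫[2,4] (-x^2 + 6*x - 8) dx = 4/3.

4/3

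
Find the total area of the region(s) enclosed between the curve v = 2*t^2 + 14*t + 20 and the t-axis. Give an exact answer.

The curve meets the t-axis where 2*t^2 + 14*t + 20 = 0, i.e. 2*(t + 2)*(t + 5) = 0, at t = -5, -2.
On [-5, -2] the curve lies below the axis; ∫[-5,-2] (2*t^2 + 14*t + 20) dt = -9, giving area 9.

9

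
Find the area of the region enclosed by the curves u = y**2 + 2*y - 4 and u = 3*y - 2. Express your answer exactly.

9/2

Both boundary curves give u as a function of y, so integrate with respect to y. Setting them equal: y**2 - y - 2 = 0, i.e. (y - 2)*(y + 1) = 0, so they meet at y = -1, 2.
For y in [-1, 2], u = y**2 + 2*y - 4 is on the left; area = ∫[-1,2] (-(y**2 - y - 2)) dy = 9/2.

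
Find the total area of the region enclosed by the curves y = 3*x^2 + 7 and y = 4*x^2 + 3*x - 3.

Set the curves equal: 3*x^2 + 7 = 4*x^2 + 3*x - 3, so -x^2 - 3*x + 10 = 0, which factors as -(x - 2)*(x + 5) = 0. The curves meet at x = -5, 2.
On [-5, 2], y = 3*x^2 + 7 is on top; that piece has area ∫[-5,2] (-x^2 - 3*x + 10) dx = 343/6.

343/6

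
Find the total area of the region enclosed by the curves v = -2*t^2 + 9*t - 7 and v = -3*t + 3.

Set the curves equal: -2*t^2 + 9*t - 7 = -3*t + 3, so -2*t^2 + 12*t - 10 = 0, which factors as -2*(t - 5)*(t - 1) = 0. The curves meet at t = 1, 5.
On [1, 5], v = -2*t^2 + 9*t - 7 is on top; that piece has area ∫[1,5] (-2*t^2 + 12*t - 10) dt = 64/3.

64/3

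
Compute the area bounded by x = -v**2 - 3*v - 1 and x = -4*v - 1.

Both boundary curves give x as a function of v, so integrate with respect to v. Setting them equal: -v**2 + v = 0, i.e. -v*(v - 1) = 0, so they meet at v = 0, 1.
For v in [0, 1], x = -v**2 - 3*v - 1 is on the right; area = ∫[0,1] (-v**2 + v) dv = 1/6.

1/6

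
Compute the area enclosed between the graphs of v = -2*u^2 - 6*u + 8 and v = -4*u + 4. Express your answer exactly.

9

Set the curves equal: -2*u^2 - 6*u + 8 = -4*u + 4, so -2*u^2 - 2*u + 4 = 0, which factors as -2*(u - 1)*(u + 2) = 0. The curves meet at u = -2, 1.
On [-2, 1], v = -2*u^2 - 6*u + 8 is on top; that piece has area ∫[-2,1] (-2*u^2 - 2*u + 4) du = 9.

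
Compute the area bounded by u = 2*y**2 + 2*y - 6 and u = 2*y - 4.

8/3

Both boundary curves give u as a function of y, so integrate with respect to y. Setting them equal: 2*y**2 - 2 = 0, i.e. 2*(y - 1)*(y + 1) = 0, so they meet at y = -1, 1.
For y in [-1, 1], u = 2*y**2 + 2*y - 6 is on the left; area = ∫[-1,1] (-(2*y**2 - 2)) dy = 8/3.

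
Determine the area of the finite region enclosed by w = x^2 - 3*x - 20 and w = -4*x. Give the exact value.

Set the curves equal: x^2 - 3*x - 20 = -4*x, so x^2 + x - 20 = 0, which factors as (x - 4)*(x + 5) = 0. The curves meet at x = -5, 4.
On [-5, 4], w = -4*x is on top; that piece has area ∫[-5,4] (-(x^2 + x - 20)) dx = 243/2.

243/2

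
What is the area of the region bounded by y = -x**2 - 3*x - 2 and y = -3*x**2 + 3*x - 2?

9

Set the curves equal: -x**2 - 3*x - 2 = -3*x**2 + 3*x - 2, so 2*x**2 - 6*x = 0, which factors as 2*x*(x - 3) = 0. The curves meet at x = 0, 3.
On [0, 3], y = -3*x**2 + 3*x - 2 is on top; that piece has area ∫[0,3] (-(2*x**2 - 6*x)) dx = 9.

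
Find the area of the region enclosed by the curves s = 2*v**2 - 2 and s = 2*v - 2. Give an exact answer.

Both boundary curves give s as a function of v, so integrate with respect to v. Setting them equal: 2*v**2 - 2*v = 0, i.e. 2*v*(v - 1) = 0, so they meet at v = 0, 1.
For v in [0, 1], s = 2*v**2 - 2 is on the left; area = ∫[0,1] (-(2*v**2 - 2*v)) dv = 1/3.

1/3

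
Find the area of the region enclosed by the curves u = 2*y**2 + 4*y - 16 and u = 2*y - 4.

Both boundary curves give u as a function of y, so integrate with respect to y. Setting them equal: 2*y**2 + 2*y - 12 = 0, i.e. 2*(y - 2)*(y + 3) = 0, so they meet at y = -3, 2.
For y in [-3, 2], u = 2*y**2 + 4*y - 16 is on the left; area = ∫[-3,2] (-(2*y**2 + 2*y - 12)) dy = 125/3.

125/3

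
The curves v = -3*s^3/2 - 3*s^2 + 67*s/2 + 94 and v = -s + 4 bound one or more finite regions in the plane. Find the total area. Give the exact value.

5137/8

Set the curves equal: -3*s^3/2 - 3*s^2 + 67*s/2 + 94 = -s + 4, so -3*s^3/2 - 3*s^2 + 69*s/2 + 90 = 0, which factors as -3*(s - 5)*(s + 3)*(s + 4)/2 = 0. The curves meet at s = -4, -3, 5.
On [-4, -3], v = -s + 4 is on top; that piece has area ∫[-4,-3] (-(-3*s^3/2 - 3*s^2 + 69*s/2 + 90)) ds = 17/8.
On [-3, 5], v = -3*s^3/2 - 3*s^2 + 67*s/2 + 94 is on top; that piece has area ∫[-3,5] (-3*s^3/2 - 3*s^2 + 69*s/2 + 90) ds = 640.
Total enclosed area = 17/8 + 640 = 5137/8.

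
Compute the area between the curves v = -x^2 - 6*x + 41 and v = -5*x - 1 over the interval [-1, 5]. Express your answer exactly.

198

On [-1, 5], (-x^2 - 6*x + 41) - (-5*x - 1) = -x^2 - x + 42 is ≥ 0 throughout, so the area is a single integral of |-x^2 - x + 42|.
∫[-1,5] (-x^2 - x + 42) dx = 198.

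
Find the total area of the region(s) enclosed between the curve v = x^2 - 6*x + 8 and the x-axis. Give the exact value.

The curve meets the x-axis where x^2 - 6*x + 8 = 0, i.e. (x - 4)*(x - 2) = 0, at x = 2, 4.
On [2, 4] the curve lies below the axis; ∫[2,4] (x^2 - 6*x + 8) dx = -4/3, giving area 4/3.

4/3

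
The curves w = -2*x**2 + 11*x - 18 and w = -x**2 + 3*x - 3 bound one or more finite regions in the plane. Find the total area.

4/3

Set the curves equal: -2*x**2 + 11*x - 18 = -x**2 + 3*x - 3, so -x**2 + 8*x - 15 = 0, which factors as -(x - 5)*(x - 3) = 0. The curves meet at x = 3, 5.
On [3, 5], w = -2*x**2 + 11*x - 18 is on top; that piece has area ∫[3,5] (-x**2 + 8*x - 15) dx = 4/3.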